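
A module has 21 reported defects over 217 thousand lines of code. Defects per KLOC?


Defect density = defects / KLOC
Defect density = 21 / 217
Defect density = 0.097 defects/KLOC

0.097 defects/KLOC


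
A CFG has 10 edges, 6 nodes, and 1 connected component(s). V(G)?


Formula: V(G) = E - N + 2P
V(G) = 10 - 6 + 2*1
V(G) = 4 + 2
V(G) = 6

6


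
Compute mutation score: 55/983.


Mutation score = killed / total * 100
Mutation score = 55 / 983 * 100
Mutation score = 5.6%

5.6%


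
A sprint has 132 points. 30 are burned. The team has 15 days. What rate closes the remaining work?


Formula: Required rate = Remaining points / Days left
Remaining = 132 - 30 = 102 points
Required rate = 102 / 15 = 6.8 points/day

6.8 points/day


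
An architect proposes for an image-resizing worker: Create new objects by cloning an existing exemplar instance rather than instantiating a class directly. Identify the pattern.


This matches the Prototype pattern

Prototype


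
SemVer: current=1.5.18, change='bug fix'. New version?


Current: 1.5.18
Change category: 'bug fix' → patch bump
SemVer rule: patch bump → increment PATCH (MAJOR and MINOR unchanged)
New: 1.5.19

1.5.19


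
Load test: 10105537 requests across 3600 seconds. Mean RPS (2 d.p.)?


Formula: throughput = requests / seconds
throughput = 10105537 / 3600
throughput = 2807.09 requests/second

2807.09 requests/second


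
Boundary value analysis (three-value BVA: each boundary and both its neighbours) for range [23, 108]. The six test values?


Range: [23, 108]
Boundaries: just below min, min, min+1, max-1, max, just above max
Values: [22, 23, 24, 107, 108, 109]

[22, 23, 24, 107, 108, 109]


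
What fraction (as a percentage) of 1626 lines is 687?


Coverage = covered / total * 100
Coverage = 687 / 1626 * 100
Coverage = 42.25%

42.25%


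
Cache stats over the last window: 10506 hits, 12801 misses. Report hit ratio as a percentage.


Formula: hit rate = hits / (hits + misses) * 100
hit rate = 10506 / (10506 + 12801) * 100
hit rate = 10506 / 23307 * 100
hit rate = 45.08%

45.08%


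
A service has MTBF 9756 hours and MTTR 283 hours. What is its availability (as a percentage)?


Availability = MTBF / (MTBF + MTTR)
Availability = 9756 / (9756 + 283)
Availability = 9756 / 10039
Availability = 97.181%

97.181%


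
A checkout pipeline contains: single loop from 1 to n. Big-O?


Reasoning: one pass through n items
Complexity: O(n)

O(n)


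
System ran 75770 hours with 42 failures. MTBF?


Formula: MTBF = Total operating time / Number of failures
MTBF = 75770 / 42
MTBF = 1804.05 hours

1804.05 hours


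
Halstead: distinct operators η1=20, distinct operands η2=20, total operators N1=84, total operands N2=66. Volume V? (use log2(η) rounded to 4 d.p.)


Formula: V = N * log2(η), where N = N1 + N2 and η = η1 + η2
η = 20 + 20 = 40
N = 84 + 66 = 150
log2(40) ≈ 5.3219
V = 150 * 5.3219 = 798.29

798.29


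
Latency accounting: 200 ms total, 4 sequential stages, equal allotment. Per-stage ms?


Formula: per_stage = total_budget / stages
per_stage = 200 / 4
per_stage = 50.0 ms

50.0 ms


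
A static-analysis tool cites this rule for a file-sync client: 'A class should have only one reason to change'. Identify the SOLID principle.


This describes the Single Responsibility Principle (SRP)

Single Responsibility Principle (SRP)


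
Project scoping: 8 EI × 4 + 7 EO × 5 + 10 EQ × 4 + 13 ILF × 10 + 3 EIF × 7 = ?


UFP = EI*4 + EO*5 + EQ*4 + ILF*10 + EIF*7
UFP = 8*4 + 7*5 + 10*4 + 13*10 + 3*7
UFP = 32 + 35 + 40 + 130 + 21
UFP = 258

258


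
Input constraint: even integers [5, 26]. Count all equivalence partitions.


Constraint: even integers in [5, 26]
Class 1: x < 5 — out-of-range invalid
Class 2: x in [5,26] but odd — wrong type invalid
Class 3: x in [5,26] and even — valid
Class 4: x > 26 — out-of-range invalid
Total equivalence classes: 4

4 equivalence classes


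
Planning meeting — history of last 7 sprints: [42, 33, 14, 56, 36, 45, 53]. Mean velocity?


Formula: Avg velocity = Total points / Number of sprints
Points: [42, 33, 14, 56, 36, 45, 53]
Sum = 42 + 33 + 14 + 56 + 36 + 45 + 53 = 279
Avg velocity = 279 / 7 = 39.86 points/sprint

39.86 points/sprint


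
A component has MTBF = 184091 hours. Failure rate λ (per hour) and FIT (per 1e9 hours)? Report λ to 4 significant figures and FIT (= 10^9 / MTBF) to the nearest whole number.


Formula: λ = 1 / MTBF; FIT = λ × 1e9 = 1e9 / MTBF
λ = 1 / 184091 ≈ 5.432e-06 failures/hour
FIT = 1e9 / 184091 ≈ 5432 failures per 1e9 hours (nearest whole number)

λ = 5.432e-06 /h, FIT = 5432


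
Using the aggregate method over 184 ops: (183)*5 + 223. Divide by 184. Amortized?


Formula: Amortized cost = Total cost / Operations
Total cost = (183 * 5) + (1 * 223)
Total cost = 915 + 223 = 1138
Amortized = 1138 / 184 = 6.1848

6.1848


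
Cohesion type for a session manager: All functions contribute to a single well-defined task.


Reasoning: Best: single purpose
Type: Functional cohesion

Functional cohesion


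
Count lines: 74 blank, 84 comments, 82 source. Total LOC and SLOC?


Total LOC = blank + comment + code
Total LOC = 74 + 84 + 82 = 240
SLOC (source only) = code = 82

Total LOC: 240, SLOC: 82


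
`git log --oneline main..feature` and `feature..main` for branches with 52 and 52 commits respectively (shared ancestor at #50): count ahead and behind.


Common ancestor: commit #50
feature commits after divergence: 52 - 50 = 2
main commits after divergence: 52 - 50 = 2
feature is 2 commits ahead of main
main is 2 commits ahead of feature

feature ahead: 2, main ahead: 2


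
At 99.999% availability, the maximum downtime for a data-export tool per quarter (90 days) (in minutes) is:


Formula: allowed downtime = period * (100 - SLA) / 100
Period (quarter (90 days)) = 129600 minutes
Unavailability fraction = (100 - 99.999) / 100
Allowed downtime = 129600 * (100 - 99.999) / 100
Allowed downtime = 1.296 minutes

1.296 minutes


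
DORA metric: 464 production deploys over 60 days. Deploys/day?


Formula: deployments per day = releases / days
= 464 / 60
= 7.733 deploys/day
(equivalently, 54.13 deploys/week)

7.733 deploys/day


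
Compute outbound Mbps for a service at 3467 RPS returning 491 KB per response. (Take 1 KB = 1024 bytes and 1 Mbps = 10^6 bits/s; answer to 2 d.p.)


Formula: Mbps = payload_bytes * RPS * 8 / 1e6
Payload per request = 491 KB = 491 * 1024 = 502784 bytes
Total bytes/sec = 502784 * 3467 = 1743152128
Total bits/sec = 1743152128 * 8 = 13945217024
Mbps = 13945217024 / 1e6 = 13945.22

13945.22 Mbps


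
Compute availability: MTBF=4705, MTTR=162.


Availability = MTBF / (MTBF + MTTR)
Availability = 4705 / (4705 + 162)
Availability = 4705 / 4867
Availability = 96.6715%

96.6715%


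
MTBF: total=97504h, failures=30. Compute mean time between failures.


Formula: MTBF = Total operating time / Number of failures
MTBF = 97504 / 30
MTBF = 3250.13 hours

3250.13 hours


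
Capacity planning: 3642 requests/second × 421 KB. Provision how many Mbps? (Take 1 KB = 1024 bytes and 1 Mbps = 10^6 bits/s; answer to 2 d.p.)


Formula: Mbps = payload_bytes * RPS * 8 / 1e6
Payload per request = 421 KB = 421 * 1024 = 431104 bytes
Total bytes/sec = 431104 * 3642 = 1570080768
Total bits/sec = 1570080768 * 8 = 12560646144
Mbps = 12560646144 / 1e6 = 12560.65

12560.65 Mbps


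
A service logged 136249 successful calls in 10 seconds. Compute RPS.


Formula: throughput = requests / seconds
throughput = 136249 / 10
throughput = 13624.9 requests/second

13624.9 requests/second


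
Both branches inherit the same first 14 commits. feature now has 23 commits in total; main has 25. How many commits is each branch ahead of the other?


Common ancestor: commit #14
feature commits after divergence: 23 - 14 = 9
main commits after divergence: 25 - 14 = 11
feature is 9 commits ahead of main
main is 11 commits ahead of feature

feature ahead: 9, main ahead: 11


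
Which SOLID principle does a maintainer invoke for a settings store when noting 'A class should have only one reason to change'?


This describes the Single Responsibility Principle (SRP)

Single Responsibility Principle (SRP)


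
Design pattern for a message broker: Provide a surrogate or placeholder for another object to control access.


This matches the Proxy pattern

Proxy


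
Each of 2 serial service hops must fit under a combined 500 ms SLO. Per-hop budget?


Formula: per_stage = total_budget / stages
per_stage = 500 / 2
per_stage = 250.0 ms

250.0 ms


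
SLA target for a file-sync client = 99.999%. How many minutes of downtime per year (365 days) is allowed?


Formula: allowed downtime = period * (100 - SLA) / 100
Period (year (365 days)) = 525600 minutes
Unavailability fraction = (100 - 99.999) / 100
Allowed downtime = 525600 * (100 - 99.999) / 100
Allowed downtime = 5.256 minutes

5.256 minutes


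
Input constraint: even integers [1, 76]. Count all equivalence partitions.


Constraint: even integers in [1, 76]
Class 1: x < 1 — out-of-range invalid
Class 2: x in [1,76] but odd — wrong type invalid
Class 3: x in [1,76] and even — valid
Class 4: x > 76 — out-of-range invalid
Total equivalence classes: 4

4 equivalence classes


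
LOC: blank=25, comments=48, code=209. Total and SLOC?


Total LOC = blank + comment + code
Total LOC = 25 + 48 + 209 = 282
SLOC (source only) = code = 209

Total LOC: 282, SLOC: 209


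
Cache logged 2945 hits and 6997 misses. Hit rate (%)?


Formula: hit rate = hits / (hits + misses) * 100
hit rate = 2945 / (2945 + 6997) * 100
hit rate = 2945 / 9942 * 100
hit rate = 29.62%

29.62%


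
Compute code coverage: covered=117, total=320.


Coverage = covered / total * 100
Coverage = 117 / 320 * 100
Coverage = 36.56%

36.56%


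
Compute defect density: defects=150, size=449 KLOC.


Defect density = defects / KLOC
Defect density = 150 / 449
Defect density = 0.334 defects/KLOC

0.334 defects/KLOC


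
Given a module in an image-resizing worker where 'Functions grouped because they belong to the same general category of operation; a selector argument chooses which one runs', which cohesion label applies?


Reasoning: Grouped by category of activity, not by data or sequence
Type: Logical cohesion

Logical cohesion


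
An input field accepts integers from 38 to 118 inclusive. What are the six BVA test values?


Range: [38, 118]
Boundaries: just below min, min, min+1, max-1, max, just above max
Values: [37, 38, 39, 117, 118, 119]

[37, 38, 39, 117, 118, 119]


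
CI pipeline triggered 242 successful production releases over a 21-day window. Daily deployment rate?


Formula: deployments per day = releases / days
= 242 / 21
= 11.524 deploys/day
(equivalently, 80.67 deploys/week)

11.524 deploys/day


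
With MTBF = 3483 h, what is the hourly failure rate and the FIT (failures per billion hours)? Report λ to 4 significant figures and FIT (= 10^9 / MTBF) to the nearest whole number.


Formula: λ = 1 / MTBF; FIT = λ × 1e9 = 1e9 / MTBF
λ = 1 / 3483 ≈ 2.871e-04 failures/hour
FIT = 1e9 / 3483 ≈ 287109 failures per 1e9 hours (nearest whole number)

λ = 2.871e-04 /h, FIT = 287109


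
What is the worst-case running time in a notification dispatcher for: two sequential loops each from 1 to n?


Reasoning: sequential dominates: O(n) + O(n) = O(n)
Complexity: O(n)

O(n)


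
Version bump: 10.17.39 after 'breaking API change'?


Current: 10.17.39
Change category: 'breaking API change' → major bump
SemVer rule: major bump → increment MAJOR, reset MINOR and PATCH to 0
New: 11.0.0

11.0.0


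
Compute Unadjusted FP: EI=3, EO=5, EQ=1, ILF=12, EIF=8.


UFP = EI*4 + EO*5 + EQ*4 + ILF*10 + EIF*7
UFP = 3*4 + 5*5 + 1*4 + 12*10 + 8*7
UFP = 12 + 25 + 4 + 120 + 56
UFP = 217

217


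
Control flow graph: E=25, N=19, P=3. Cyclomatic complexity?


Formula: V(G) = E - N + 2P
V(G) = 25 - 19 + 2*3
V(G) = 6 + 6
V(G) = 12

12


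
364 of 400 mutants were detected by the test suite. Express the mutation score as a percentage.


Mutation score = killed / total * 100
Mutation score = 364 / 400 * 100
Mutation score = 91.0%

91.0%


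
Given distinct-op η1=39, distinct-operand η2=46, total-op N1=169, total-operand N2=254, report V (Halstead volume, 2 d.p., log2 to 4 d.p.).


Formula: V = N * log2(η), where N = N1 + N2 and η = η1 + η2
η = 39 + 46 = 85
N = 169 + 254 = 423
log2(85) ≈ 6.4094
V = 423 * 6.4094 = 2711.18

2711.18


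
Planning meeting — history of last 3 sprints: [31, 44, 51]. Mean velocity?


Formula: Avg velocity = Total points / Number of sprints
Points: [31, 44, 51]
Sum = 31 + 44 + 51 = 126
Avg velocity = 126 / 3 = 42.0 points/sprint

42.0 points/sprint


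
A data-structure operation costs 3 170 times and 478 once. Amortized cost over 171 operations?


Formula: Amortized cost = Total cost / Operations
Total cost = (170 * 3) + (1 * 478)
Total cost = 510 + 478 = 988
Amortized = 988 / 171 = 5.7778

5.7778


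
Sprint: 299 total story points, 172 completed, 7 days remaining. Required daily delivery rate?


Formula: Required rate = Remaining points / Days left
Remaining = 299 - 172 = 127 points
Required rate = 127 / 7 = 18.14 points/day

18.14 points/day


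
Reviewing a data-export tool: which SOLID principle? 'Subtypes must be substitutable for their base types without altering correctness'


This describes the Liskov Substitution Principle (LSP)

Liskov Substitution Principle (LSP)


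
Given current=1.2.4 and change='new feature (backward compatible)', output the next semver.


Current: 1.2.4
Change category: 'new feature (backward compatible)' → minor bump
SemVer rule: minor bump → increment MINOR, reset PATCH to 0 (MAJOR unchanged)
New: 1.3.0

1.3.0


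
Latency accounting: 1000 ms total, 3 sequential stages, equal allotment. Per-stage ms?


Formula: per_stage = total_budget / stages
per_stage = 1000 / 3
per_stage = 333.33 ms

333.33 ms


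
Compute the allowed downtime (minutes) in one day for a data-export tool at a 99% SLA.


Formula: allowed downtime = period * (100 - SLA) / 100
Period (day) = 1440 minutes
Unavailability fraction = (100 - 99.0) / 100
Allowed downtime = 1440 * (100 - 99.0) / 100
Allowed downtime = 14.4 minutes

14.4 minutes


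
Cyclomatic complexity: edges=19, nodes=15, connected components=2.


Formula: V(G) = E - N + 2P
V(G) = 19 - 15 + 2*2
V(G) = 4 + 4
V(G) = 8

8


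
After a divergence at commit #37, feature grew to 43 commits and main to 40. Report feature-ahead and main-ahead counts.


Common ancestor: commit #37
feature commits after divergence: 43 - 37 = 6
main commits after divergence: 40 - 37 = 3
feature is 6 commits ahead of main
main is 3 commits ahead of feature

feature ahead: 6, main ahead: 3


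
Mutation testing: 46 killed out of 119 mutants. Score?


Mutation score = killed / total * 100
Mutation score = 46 / 119 * 100
Mutation score = 38.66%

38.66%


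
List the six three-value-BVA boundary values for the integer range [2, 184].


Range: [2, 184]
Boundaries: just below min, min, min+1, max-1, max, just above max
Values: [1, 2, 3, 183, 184, 185]

[1, 2, 3, 183, 184, 185]


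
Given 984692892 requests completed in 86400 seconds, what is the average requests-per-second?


Formula: throughput = requests / seconds
throughput = 984692892 / 86400
throughput = 11396.91 requests/second

11396.91 requests/second


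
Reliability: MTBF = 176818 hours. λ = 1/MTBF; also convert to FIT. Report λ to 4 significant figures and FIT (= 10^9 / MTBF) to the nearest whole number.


Formula: λ = 1 / MTBF; FIT = λ × 1e9 = 1e9 / MTBF
λ = 1 / 176818 ≈ 5.656e-06 failures/hour
FIT = 1e9 / 176818 ≈ 5656 failures per 1e9 hours (nearest whole number)

λ = 5.656e-06 /h, FIT = 5656


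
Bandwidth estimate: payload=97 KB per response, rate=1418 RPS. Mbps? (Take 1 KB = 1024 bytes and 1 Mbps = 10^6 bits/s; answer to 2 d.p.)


Formula: Mbps = payload_bytes * RPS * 8 / 1e6
Payload per request = 97 KB = 97 * 1024 = 99328 bytes
Total bytes/sec = 99328 * 1418 = 140847104
Total bits/sec = 140847104 * 8 = 1126776832
Mbps = 1126776832 / 1e6 = 1126.78

1126.78 Mbps


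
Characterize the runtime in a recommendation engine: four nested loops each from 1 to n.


Reasoning: four levels of nesting
Complexity: O(n^4)

O(n^4)


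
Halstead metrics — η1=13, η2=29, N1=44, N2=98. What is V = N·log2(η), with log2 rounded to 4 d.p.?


Formula: V = N * log2(η), where N = N1 + N2 and η = η1 + η2
η = 13 + 29 = 42
N = 44 + 98 = 142
log2(42) ≈ 5.3923
V = 142 * 5.3923 = 765.71

765.71


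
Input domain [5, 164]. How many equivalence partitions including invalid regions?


Valid range: [5, 164]
Class 1: x < 5 — invalid
Class 2: 5 ≤ x ≤ 164 — valid
Class 3: x > 164 — invalid
Total equivalence classes: 3

3 equivalence classes


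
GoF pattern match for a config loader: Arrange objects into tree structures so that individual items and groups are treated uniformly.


This matches the Composite pattern

Composite


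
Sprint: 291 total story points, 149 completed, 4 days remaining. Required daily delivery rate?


Formula: Required rate = Remaining points / Days left
Remaining = 291 - 149 = 142 points
Required rate = 142 / 4 = 35.5 points/day

35.5 points/day


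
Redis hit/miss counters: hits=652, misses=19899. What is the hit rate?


Formula: hit rate = hits / (hits + misses) * 100
hit rate = 652 / (652 + 19899) * 100
hit rate = 652 / 20551 * 100
hit rate = 3.17%

3.17%


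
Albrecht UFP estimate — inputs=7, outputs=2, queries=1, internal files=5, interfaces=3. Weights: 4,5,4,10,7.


UFP = EI*4 + EO*5 + EQ*4 + ILF*10 + EIF*7
UFP = 7*4 + 2*5 + 1*4 + 5*10 + 3*7
UFP = 28 + 10 + 4 + 50 + 21
UFP = 113

113


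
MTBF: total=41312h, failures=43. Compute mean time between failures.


Formula: MTBF = Total operating time / Number of failures
MTBF = 41312 / 43
MTBF = 960.74 hours

960.74 hours


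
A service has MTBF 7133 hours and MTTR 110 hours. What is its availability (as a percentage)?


Availability = MTBF / (MTBF + MTTR)
Availability = 7133 / (7133 + 110)
Availability = 7133 / 7243
Availability = 98.4813%

98.4813%


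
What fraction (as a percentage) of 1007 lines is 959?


Coverage = covered / total * 100
Coverage = 959 / 1007 * 100
Coverage = 95.23%

95.23%


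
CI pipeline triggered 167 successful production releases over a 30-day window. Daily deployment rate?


Formula: deployments per day = releases / days
= 167 / 30
= 5.567 deploys/day
(equivalently, 38.97 deploys/week)

5.567 deploys/day


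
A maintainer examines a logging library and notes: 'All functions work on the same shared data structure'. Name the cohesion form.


Reasoning: Functions share data
Type: Communicational cohesion

Communicational cohesion


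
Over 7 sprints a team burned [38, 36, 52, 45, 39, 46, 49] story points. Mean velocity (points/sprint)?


Formula: Avg velocity = Total points / Number of sprints
Points: [38, 36, 52, 45, 39, 46, 49]
Sum = 38 + 36 + 52 + 45 + 39 + 46 + 49 = 305
Avg velocity = 305 / 7 = 43.57 points/sprint

43.57 points/sprint


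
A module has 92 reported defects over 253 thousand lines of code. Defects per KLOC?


Defect density = defects / KLOC
Defect density = 92 / 253
Defect density = 0.364 defects/KLOC

0.364 defects/KLOC


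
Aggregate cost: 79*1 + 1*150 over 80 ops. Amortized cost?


Formula: Amortized cost = Total cost / Operations
Total cost = (79 * 1) + (1 * 150)
Total cost = 79 + 150 = 229
Amortized = 229 / 80 = 2.8625

2.8625


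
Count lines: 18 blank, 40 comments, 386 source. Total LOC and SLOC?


Total LOC = blank + comment + code
Total LOC = 18 + 40 + 386 = 444
SLOC (source only) = code = 386

Total LOC: 444, SLOC: 386


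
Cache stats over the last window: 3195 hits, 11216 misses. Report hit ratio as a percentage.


Formula: hit rate = hits / (hits + misses) * 100
hit rate = 3195 / (3195 + 11216) * 100
hit rate = 3195 / 14411 * 100
hit rate = 22.17%

22.17%


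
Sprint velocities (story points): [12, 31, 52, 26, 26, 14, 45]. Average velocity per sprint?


Formula: Avg velocity = Total points / Number of sprints
Points: [12, 31, 52, 26, 26, 14, 45]
Sum = 12 + 31 + 52 + 26 + 26 + 14 + 45 = 206
Avg velocity = 206 / 7 = 29.43 points/sprint

29.43 points/sprint


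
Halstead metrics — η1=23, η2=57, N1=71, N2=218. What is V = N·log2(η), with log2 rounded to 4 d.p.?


Formula: V = N * log2(η), where N = N1 + N2 and η = η1 + η2
η = 23 + 57 = 80
N = 71 + 218 = 289
log2(80) ≈ 6.3219
V = 289 * 6.3219 = 1827.03

1827.03


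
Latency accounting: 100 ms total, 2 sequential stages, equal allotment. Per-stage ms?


Formula: per_stage = total_budget / stages
per_stage = 100 / 2
per_stage = 50.0 ms

50.0 ms


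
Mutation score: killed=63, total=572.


Mutation score = killed / total * 100
Mutation score = 63 / 572 * 100
Mutation score = 11.01%

11.01%


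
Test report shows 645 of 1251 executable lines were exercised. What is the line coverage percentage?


Coverage = covered / total * 100
Coverage = 645 / 1251 * 100
Coverage = 51.56%

51.56%


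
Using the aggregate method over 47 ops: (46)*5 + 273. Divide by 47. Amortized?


Formula: Amortized cost = Total cost / Operations
Total cost = (46 * 5) + (1 * 273)
Total cost = 230 + 273 = 503
Amortized = 503 / 47 = 10.7021

10.7021


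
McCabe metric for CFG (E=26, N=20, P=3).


Formula: V(G) = E - N + 2P
V(G) = 26 - 20 + 2*3
V(G) = 6 + 6
V(G) = 12

12


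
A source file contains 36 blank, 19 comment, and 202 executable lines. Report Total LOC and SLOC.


Total LOC = blank + comment + code
Total LOC = 36 + 19 + 202 = 257
SLOC (source only) = code = 202

Total LOC: 257, SLOC: 202


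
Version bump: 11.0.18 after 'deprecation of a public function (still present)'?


Current: 11.0.18
Change category: 'deprecation of a public function (still present)' → minor bump
SemVer rule: minor bump → increment MINOR, reset PATCH to 0 (MAJOR unchanged)
New: 11.1.0

11.1.0


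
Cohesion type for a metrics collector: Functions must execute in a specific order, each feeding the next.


Reasoning: Output of one is input to next
Type: Sequential cohesion

Sequential cohesion


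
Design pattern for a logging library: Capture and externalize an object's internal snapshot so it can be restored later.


This matches the Memento pattern

Memento


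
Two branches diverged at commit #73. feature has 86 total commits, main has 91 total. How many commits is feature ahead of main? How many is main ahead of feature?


Common ancestor: commit #73
feature commits after divergence: 86 - 73 = 13
main commits after divergence: 91 - 73 = 18
feature is 13 commits ahead of main
main is 18 commits ahead of feature

feature ahead: 13, main ahead: 18


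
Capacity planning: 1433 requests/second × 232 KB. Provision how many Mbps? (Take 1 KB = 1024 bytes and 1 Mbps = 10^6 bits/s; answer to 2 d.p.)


Formula: Mbps = payload_bytes * RPS * 8 / 1e6
Payload per request = 232 KB = 232 * 1024 = 237568 bytes
Total bytes/sec = 237568 * 1433 = 340434944
Total bits/sec = 340434944 * 8 = 2723479552
Mbps = 2723479552 / 1e6 = 2723.48

2723.48 Mbps


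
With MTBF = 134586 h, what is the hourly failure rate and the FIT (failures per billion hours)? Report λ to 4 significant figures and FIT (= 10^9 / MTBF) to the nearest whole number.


Formula: λ = 1 / MTBF; FIT = λ × 1e9 = 1e9 / MTBF
λ = 1 / 134586 ≈ 7.430e-06 failures/hour
FIT = 1e9 / 134586 ≈ 7430 failures per 1e9 hours (nearest whole number)

λ = 7.430e-06 /h, FIT = 7430


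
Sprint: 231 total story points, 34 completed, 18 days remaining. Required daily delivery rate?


Formula: Required rate = Remaining points / Days left
Remaining = 231 - 34 = 197 points
Required rate = 197 / 18 = 10.94 points/day

10.94 points/day


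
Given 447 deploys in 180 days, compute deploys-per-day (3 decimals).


Formula: deployments per day = releases / days
= 447 / 180
= 2.483 deploys/day
(equivalently, 17.38 deploys/week)

2.483 deploys/day


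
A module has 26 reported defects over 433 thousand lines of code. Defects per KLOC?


Defect density = defects / KLOC
Defect density = 26 / 433
Defect density = 0.06 defects/KLOC

0.06 defects/KLOC


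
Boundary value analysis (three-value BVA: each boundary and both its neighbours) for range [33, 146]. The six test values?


Range: [33, 146]
Boundaries: just below min, min, min+1, max-1, max, just above max
Values: [32, 33, 34, 145, 146, 147]

[32, 33, 34, 145, 146, 147]


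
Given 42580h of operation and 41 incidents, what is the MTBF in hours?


Formula: MTBF = Total operating time / Number of failures
MTBF = 42580 / 41
MTBF = 1038.54 hours

1038.54 hours


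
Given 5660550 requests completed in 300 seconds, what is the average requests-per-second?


Formula: throughput = requests / seconds
throughput = 5660550 / 300
throughput = 18868.5 requests/second

18868.5 requests/second


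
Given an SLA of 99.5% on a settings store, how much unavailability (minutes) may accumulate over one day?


Formula: allowed downtime = period * (100 - SLA) / 100
Period (day) = 1440 minutes
Unavailability fraction = (100 - 99.5) / 100
Allowed downtime = 1440 * (100 - 99.5) / 100
Allowed downtime = 7.2 minutes

7.2 minutes


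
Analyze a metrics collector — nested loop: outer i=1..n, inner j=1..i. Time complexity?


Reasoning: triangle: n(n+1)/2 ~ n^2/2
Complexity: O(n^2)

O(n^2)


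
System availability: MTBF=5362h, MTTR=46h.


Availability = MTBF / (MTBF + MTTR)
Availability = 5362 / (5362 + 46)
Availability = 5362 / 5408
Availability = 99.1494%

99.1494%


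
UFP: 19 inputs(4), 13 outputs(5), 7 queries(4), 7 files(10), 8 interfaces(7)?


UFP = EI*4 + EO*5 + EQ*4 + ILF*10 + EIF*7
UFP = 19*4 + 13*5 + 7*4 + 7*10 + 8*7
UFP = 76 + 65 + 28 + 70 + 56
UFP = 295

295


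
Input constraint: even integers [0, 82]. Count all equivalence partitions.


Constraint: even integers in [0, 82]
Class 1: x < 0 — out-of-range invalid
Class 2: x in [0,82] but odd — wrong type invalid
Class 3: x in [0,82] and even — valid
Class 4: x > 82 — out-of-range invalid
Total equivalence classes: 4

4 equivalence classes


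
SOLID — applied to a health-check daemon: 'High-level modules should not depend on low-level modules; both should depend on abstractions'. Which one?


This describes the Dependency Inversion Principle (DIP)

Dependency Inversion Principle (DIP)


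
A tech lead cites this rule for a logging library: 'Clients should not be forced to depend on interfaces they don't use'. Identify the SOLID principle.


This describes the Interface Segregation Principle (ISP)

Interface Segregation Principle (ISP)


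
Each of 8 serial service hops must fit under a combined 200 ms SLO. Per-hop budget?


Formula: per_stage = total_budget / stages
per_stage = 200 / 8
per_stage = 25.0 ms

25.0 ms


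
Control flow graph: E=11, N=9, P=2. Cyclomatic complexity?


Formula: V(G) = E - N + 2P
V(G) = 11 - 9 + 2*2
V(G) = 2 + 4
V(G) = 6

6


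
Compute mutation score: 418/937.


Mutation score = killed / total * 100
Mutation score = 418 / 937 * 100
Mutation score = 44.61%

44.61%


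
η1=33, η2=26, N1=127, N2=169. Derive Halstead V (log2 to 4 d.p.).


Formula: V = N * log2(η), where N = N1 + N2 and η = η1 + η2
η = 33 + 26 = 59
N = 127 + 169 = 296
log2(59) ≈ 5.8826
V = 296 * 5.8826 = 1741.25

1741.25


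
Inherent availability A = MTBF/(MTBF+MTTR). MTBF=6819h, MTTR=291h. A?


Availability = MTBF / (MTBF + MTTR)
Availability = 6819 / (6819 + 291)
Availability = 6819 / 7110
Availability = 95.9072%

95.9072%


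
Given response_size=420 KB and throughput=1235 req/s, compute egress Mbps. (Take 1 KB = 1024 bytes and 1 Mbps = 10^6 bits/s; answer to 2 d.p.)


Formula: Mbps = payload_bytes * RPS * 8 / 1e6
Payload per request = 420 KB = 420 * 1024 = 430080 bytes
Total bytes/sec = 430080 * 1235 = 531148800
Total bits/sec = 531148800 * 8 = 4249190400
Mbps = 4249190400 / 1e6 = 4249.19

4249.19 Mbps


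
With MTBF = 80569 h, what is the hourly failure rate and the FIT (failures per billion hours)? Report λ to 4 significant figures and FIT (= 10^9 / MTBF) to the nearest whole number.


Formula: λ = 1 / MTBF; FIT = λ × 1e9 = 1e9 / MTBF
λ = 1 / 80569 ≈ 1.241e-05 failures/hour
FIT = 1e9 / 80569 ≈ 12412 failures per 1e9 hours (nearest whole number)

λ = 1.241e-05 /h, FIT = 12412


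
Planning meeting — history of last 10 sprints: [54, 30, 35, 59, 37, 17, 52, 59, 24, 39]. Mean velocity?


Formula: Avg velocity = Total points / Number of sprints
Points: [54, 30, 35, 59, 37, 17, 52, 59, 24, 39]
Sum = 54 + 30 + 35 + 59 + 37 + 17 + 52 + 59 + 24 + 39 = 406
Avg velocity = 406 / 10 = 40.6 points/sprint

40.6 points/sprint


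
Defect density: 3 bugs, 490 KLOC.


Defect density = defects / KLOC
Defect density = 3 / 490
Defect density = 0.006 defects/KLOC

0.006 defects/KLOC


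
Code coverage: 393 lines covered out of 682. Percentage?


Coverage = covered / total * 100
Coverage = 393 / 682 * 100
Coverage = 57.62%

57.62%


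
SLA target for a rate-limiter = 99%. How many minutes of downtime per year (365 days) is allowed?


Formula: allowed downtime = period * (100 - SLA) / 100
Period (year (365 days)) = 525600 minutes
Unavailability fraction = (100 - 99.0) / 100
Allowed downtime = 525600 * (100 - 99.0) / 100
Allowed downtime = 5256.0 minutes

5256.0 minutes


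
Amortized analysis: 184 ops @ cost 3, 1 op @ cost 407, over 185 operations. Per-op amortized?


Formula: Amortized cost = Total cost / Operations
Total cost = (184 * 3) + (1 * 407)
Total cost = 552 + 407 = 959
Amortized = 959 / 185 = 5.1838

5.1838


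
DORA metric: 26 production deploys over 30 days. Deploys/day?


Formula: deployments per day = releases / days
= 26 / 30
= 0.867 deploys/day
(equivalently, 6.07 deploys/week)

0.867 deploys/day


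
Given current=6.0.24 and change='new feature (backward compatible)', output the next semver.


Current: 6.0.24
Change category: 'new feature (backward compatible)' → minor bump
SemVer rule: minor bump → increment MINOR, reset PATCH to 0 (MAJOR unchanged)
New: 6.1.0

6.1.0


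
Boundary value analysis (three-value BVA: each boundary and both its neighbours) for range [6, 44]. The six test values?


Range: [6, 44]
Boundaries: just below min, min, min+1, max-1, max, just above max
Values: [5, 6, 7, 43, 44, 45]

[5, 6, 7, 43, 44, 45]


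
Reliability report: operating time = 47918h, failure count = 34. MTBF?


Formula: MTBF = Total operating time / Number of failures
MTBF = 47918 / 34
MTBF = 1409.35 hours

1409.35 hours


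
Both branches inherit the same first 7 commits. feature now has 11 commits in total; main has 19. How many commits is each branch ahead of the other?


Common ancestor: commit #7
feature commits after divergence: 11 - 7 = 4
main commits after divergence: 19 - 7 = 12
feature is 4 commits ahead of main
main is 12 commits ahead of feature

feature ahead: 4, main ahead: 12


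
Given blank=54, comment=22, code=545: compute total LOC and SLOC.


Total LOC = blank + comment + code
Total LOC = 54 + 22 + 545 = 621
SLOC (source only) = code = 545

Total LOC: 621, SLOC: 545


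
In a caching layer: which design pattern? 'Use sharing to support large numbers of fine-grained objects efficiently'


This matches the Flyweight pattern

Flyweight


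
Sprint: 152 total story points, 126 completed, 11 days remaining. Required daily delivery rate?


Formula: Required rate = Remaining points / Days left
Remaining = 152 - 126 = 26 points
Required rate = 26 / 11 = 2.36 points/day

2.36 points/day


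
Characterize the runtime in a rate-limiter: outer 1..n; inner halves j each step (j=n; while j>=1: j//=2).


Reasoning: n times log n
Complexity: O(n log n)

O(n log n)


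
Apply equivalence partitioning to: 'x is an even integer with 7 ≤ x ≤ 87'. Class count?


Constraint: even integers in [7, 87]
Class 1: x < 7 — out-of-range invalid
Class 2: x in [7,87] but odd — wrong type invalid
Class 3: x in [7,87] and even — valid
Class 4: x > 87 — out-of-range invalid
Total equivalence classes: 4

4 equivalence classes


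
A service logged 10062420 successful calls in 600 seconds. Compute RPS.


Formula: throughput = requests / seconds
throughput = 10062420 / 600
throughput = 16770.7 requests/second

16770.7 requests/second


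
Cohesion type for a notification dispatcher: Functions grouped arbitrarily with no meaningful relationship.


Reasoning: Worst: random grouping
Type: Coincidental cohesion

Coincidental cohesion


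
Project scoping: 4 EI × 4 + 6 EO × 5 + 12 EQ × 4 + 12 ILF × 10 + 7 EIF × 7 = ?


UFP = EI*4 + EO*5 + EQ*4 + ILF*10 + EIF*7
UFP = 4*4 + 6*5 + 12*4 + 12*10 + 7*7
UFP = 16 + 30 + 48 + 120 + 49
UFP = 263

263


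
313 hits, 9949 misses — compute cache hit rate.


Formula: hit rate = hits / (hits + misses) * 100
hit rate = 313 / (313 + 9949) * 100
hit rate = 313 / 10262 * 100
hit rate = 3.05%

3.05%


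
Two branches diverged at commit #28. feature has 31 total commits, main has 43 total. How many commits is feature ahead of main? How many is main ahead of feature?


Common ancestor: commit #28
feature commits after divergence: 31 - 28 = 3
main commits after divergence: 43 - 28 = 15
feature is 3 commits ahead of main
main is 15 commits ahead of feature

feature ahead: 3, main ahead: 15


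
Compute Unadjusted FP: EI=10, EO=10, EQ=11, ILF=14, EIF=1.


UFP = EI*4 + EO*5 + EQ*4 + ILF*10 + EIF*7
UFP = 10*4 + 10*5 + 11*4 + 14*10 + 1*7
UFP = 40 + 50 + 44 + 140 + 7
UFP = 281

281


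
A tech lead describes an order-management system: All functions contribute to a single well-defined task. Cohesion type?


Reasoning: Best: single purpose
Type: Functional cohesion

Functional cohesion


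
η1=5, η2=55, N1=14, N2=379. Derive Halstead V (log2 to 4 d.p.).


Formula: V = N * log2(η), where N = N1 + N2 and η = η1 + η2
η = 5 + 55 = 60
N = 14 + 379 = 393
log2(60) ≈ 5.9069
V = 393 * 5.9069 = 2321.41

2321.41


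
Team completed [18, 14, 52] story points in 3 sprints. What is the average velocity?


Formula: Avg velocity = Total points / Number of sprints
Points: [18, 14, 52]
Sum = 18 + 14 + 52 = 84
Avg velocity = 84 / 3 = 28.0 points/sprint

28.0 points/sprint


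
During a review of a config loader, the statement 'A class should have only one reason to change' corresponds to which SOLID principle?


This describes the Single Responsibility Principle (SRP)

Single Responsibility Principle (SRP)


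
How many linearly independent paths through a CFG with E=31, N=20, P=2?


Formula: V(G) = E - N + 2P
V(G) = 31 - 20 + 2*2
V(G) = 11 + 4
V(G) = 15

15


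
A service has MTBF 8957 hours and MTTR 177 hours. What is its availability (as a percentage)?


Availability = MTBF / (MTBF + MTTR)
Availability = 8957 / (8957 + 177)
Availability = 8957 / 9134
Availability = 98.0622%

98.0622%


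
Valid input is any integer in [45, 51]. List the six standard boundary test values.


Range: [45, 51]
Boundaries: just below min, min, min+1, max-1, max, just above max
Values: [44, 45, 46, 50, 51, 52]

[44, 45, 46, 50, 51, 52]


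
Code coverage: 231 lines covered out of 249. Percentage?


Coverage = covered / total * 100
Coverage = 231 / 249 * 100
Coverage = 92.77%

92.77%


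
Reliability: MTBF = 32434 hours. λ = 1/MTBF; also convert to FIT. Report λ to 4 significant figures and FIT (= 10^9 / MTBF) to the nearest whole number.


Formula: λ = 1 / MTBF; FIT = λ × 1e9 = 1e9 / MTBF
λ = 1 / 32434 ≈ 3.083e-05 failures/hour
FIT = 1e9 / 32434 ≈ 30832 failures per 1e9 hours (nearest whole number)

λ = 3.083e-05 /h, FIT = 30832


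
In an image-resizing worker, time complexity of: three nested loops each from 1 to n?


Reasoning: three levels of nesting over n
Complexity: O(n^3)

O(n^3)


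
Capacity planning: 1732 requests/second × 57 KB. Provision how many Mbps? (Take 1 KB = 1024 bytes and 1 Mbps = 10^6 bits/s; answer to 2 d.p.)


Formula: Mbps = payload_bytes * RPS * 8 / 1e6
Payload per request = 57 KB = 57 * 1024 = 58368 bytes
Total bytes/sec = 58368 * 1732 = 101093376
Total bits/sec = 101093376 * 8 = 808747008
Mbps = 808747008 / 1e6 = 808.75

808.75 Mbps


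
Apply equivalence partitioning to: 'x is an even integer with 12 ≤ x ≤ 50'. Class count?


Constraint: even integers in [12, 50]
Class 1: x < 12 — out-of-range invalid
Class 2: x in [12,50] but odd — wrong type invalid
Class 3: x in [12,50] and even — valid
Class 4: x > 50 — out-of-range invalid
Total equivalence classes: 4

4 equivalence classes


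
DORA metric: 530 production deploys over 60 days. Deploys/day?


Formula: deployments per day = releases / days
= 530 / 60
= 8.833 deploys/day
(equivalently, 61.83 deploys/week)

8.833 deploys/day


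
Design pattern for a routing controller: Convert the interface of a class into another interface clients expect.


This matches the Adapter pattern

Adapter


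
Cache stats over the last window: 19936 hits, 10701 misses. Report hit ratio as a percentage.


Formula: hit rate = hits / (hits + misses) * 100
hit rate = 19936 / (19936 + 10701) * 100
hit rate = 19936 / 30637 * 100
hit rate = 65.07%

65.07%


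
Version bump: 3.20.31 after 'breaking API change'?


Current: 3.20.31
Change category: 'breaking API change' → major bump
SemVer rule: major bump → increment MAJOR, reset MINOR and PATCH to 0
New: 4.0.0

4.0.0


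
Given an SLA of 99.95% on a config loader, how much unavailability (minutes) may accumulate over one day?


Formula: allowed downtime = period * (100 - SLA) / 100
Period (day) = 1440 minutes
Unavailability fraction = (100 - 99.95) / 100
Allowed downtime = 1440 * (100 - 99.95) / 100
Allowed downtime = 0.72 minutes

0.72 minutes


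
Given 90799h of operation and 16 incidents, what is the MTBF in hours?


Formula: MTBF = Total operating time / Number of failures
MTBF = 90799 / 16
MTBF = 5674.94 hours

5674.94 hours


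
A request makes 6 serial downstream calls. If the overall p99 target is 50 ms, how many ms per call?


Formula: per_stage = total_budget / stages
per_stage = 50 / 6
per_stage = 8.33 ms

8.33 ms


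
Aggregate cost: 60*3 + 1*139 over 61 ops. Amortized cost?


Formula: Amortized cost = Total cost / Operations
Total cost = (60 * 3) + (1 * 139)
Total cost = 180 + 139 = 319
Amortized = 319 / 61 = 5.2295

5.2295


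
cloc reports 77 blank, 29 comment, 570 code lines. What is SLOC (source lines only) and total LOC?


Total LOC = blank + comment + code
Total LOC = 77 + 29 + 570 = 676
SLOC (source only) = code = 570

Total LOC: 676, SLOC: 570


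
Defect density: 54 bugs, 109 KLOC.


Defect density = defects / KLOC
Defect density = 54 / 109
Defect density = 0.495 defects/KLOC

0.495 defects/KLOC


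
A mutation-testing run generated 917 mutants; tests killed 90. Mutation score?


Mutation score = killed / total * 100
Mutation score = 90 / 917 * 100
Mutation score = 9.81%

9.81%


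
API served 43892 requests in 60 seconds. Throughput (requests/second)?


Formula: throughput = requests / seconds
throughput = 43892 / 60
throughput = 731.53 requests/second

731.53 requests/second


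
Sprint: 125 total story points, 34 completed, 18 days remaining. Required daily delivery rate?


Formula: Required rate = Remaining points / Days left
Remaining = 125 - 34 = 91 points
Required rate = 91 / 18 = 5.06 points/day

5.06 points/day
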